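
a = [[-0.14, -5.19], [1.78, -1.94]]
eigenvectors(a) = [[(-0.86+0j), -0.86-0.00j], [-0.15+0.48j, -0.15-0.48j]]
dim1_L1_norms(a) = [5.33, 3.72]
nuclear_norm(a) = 7.27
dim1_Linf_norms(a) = [5.19, 1.94]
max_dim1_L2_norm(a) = 5.19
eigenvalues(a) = [(-1.04+2.9j), (-1.04-2.9j)]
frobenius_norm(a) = 5.82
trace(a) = -2.08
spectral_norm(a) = 5.56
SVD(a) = [[0.93,0.38], [0.38,-0.93]] @ diag([5.564828985514767, 1.7089114552763403]) @ [[0.10, -1.00],  [-1.00, -0.10]]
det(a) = 9.51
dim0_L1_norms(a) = [1.92, 7.13]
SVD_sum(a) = [[0.5, -5.13],[0.21, -2.09]] + [[-0.64, -0.06],[1.57, 0.15]]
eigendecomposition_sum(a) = [[(-0.07+1.61j), -2.60-0.93j],[(0.89+0.32j), -0.97+1.29j]] + [[(-0.07-1.61j),-2.60+0.93j], [(0.89-0.32j),(-0.97-1.29j)]]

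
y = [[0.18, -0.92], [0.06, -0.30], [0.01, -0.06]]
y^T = [[0.18,0.06,0.01], [-0.92,-0.3,-0.06]]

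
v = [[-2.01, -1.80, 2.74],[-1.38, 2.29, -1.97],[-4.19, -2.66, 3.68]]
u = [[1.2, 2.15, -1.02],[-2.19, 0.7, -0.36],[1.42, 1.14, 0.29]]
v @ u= [[5.42, -2.46, 3.49], [-9.47, -3.61, 0.01], [6.02, -6.68, 6.30]]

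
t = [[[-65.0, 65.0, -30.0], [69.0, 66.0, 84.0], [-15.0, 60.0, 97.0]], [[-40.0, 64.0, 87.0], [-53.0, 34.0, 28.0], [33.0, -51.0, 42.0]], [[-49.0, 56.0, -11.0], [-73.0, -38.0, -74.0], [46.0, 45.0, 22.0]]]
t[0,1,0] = 69.0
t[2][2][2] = 22.0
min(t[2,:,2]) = -74.0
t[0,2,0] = -15.0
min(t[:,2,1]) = -51.0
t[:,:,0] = [[-65.0, 69.0, -15.0], [-40.0, -53.0, 33.0], [-49.0, -73.0, 46.0]]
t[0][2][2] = 97.0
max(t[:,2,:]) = 97.0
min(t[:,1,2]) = -74.0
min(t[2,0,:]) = -49.0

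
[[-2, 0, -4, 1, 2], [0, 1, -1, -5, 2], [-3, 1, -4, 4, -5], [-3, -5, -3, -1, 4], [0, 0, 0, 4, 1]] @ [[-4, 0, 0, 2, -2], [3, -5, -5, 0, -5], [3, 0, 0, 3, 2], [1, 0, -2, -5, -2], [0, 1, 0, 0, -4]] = [[-3, 2, -2, -21, -14], [-5, -3, 5, 22, -5], [7, -10, -13, -38, 5], [-13, 29, 27, -10, 11], [4, 1, -8, -20, -12]]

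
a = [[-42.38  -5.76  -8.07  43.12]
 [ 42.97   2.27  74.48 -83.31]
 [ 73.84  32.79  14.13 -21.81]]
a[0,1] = -5.76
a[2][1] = 32.79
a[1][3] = -83.31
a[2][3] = -21.81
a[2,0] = 73.84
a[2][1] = 32.79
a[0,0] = -42.38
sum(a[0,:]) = -13.090000000000003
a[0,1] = -5.76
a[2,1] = 32.79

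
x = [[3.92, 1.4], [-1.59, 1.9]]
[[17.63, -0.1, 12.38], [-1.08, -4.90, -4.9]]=x @ [[3.62, 0.69, 3.14],[2.46, -2.0, 0.05]]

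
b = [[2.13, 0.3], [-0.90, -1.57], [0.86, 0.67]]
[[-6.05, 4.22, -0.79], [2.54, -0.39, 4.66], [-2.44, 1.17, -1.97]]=b@[[-2.84, 2.12, 0.05], [0.01, -0.97, -3.0]]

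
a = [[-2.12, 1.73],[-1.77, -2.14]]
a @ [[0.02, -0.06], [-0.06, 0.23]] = [[-0.15, 0.53], [0.09, -0.39]]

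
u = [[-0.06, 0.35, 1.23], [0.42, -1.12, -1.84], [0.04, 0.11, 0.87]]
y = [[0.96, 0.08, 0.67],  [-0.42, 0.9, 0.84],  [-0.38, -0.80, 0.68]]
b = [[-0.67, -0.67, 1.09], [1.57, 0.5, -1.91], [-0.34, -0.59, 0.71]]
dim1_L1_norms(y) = [1.71, 2.16, 1.86]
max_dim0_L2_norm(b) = 2.31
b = u @ y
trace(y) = 2.54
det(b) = 0.00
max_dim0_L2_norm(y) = 1.27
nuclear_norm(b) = 3.57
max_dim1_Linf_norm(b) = 1.91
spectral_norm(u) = 2.65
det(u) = 0.00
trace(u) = -0.31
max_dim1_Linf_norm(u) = 1.84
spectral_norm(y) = 1.35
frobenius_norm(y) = 2.08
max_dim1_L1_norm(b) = 3.98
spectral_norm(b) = 3.02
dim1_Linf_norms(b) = [1.09, 1.91, 0.71]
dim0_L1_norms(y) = [1.76, 1.78, 2.19]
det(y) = 1.68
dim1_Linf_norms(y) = [0.96, 0.9, 0.8]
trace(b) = 0.54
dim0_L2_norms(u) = [0.43, 1.18, 2.38]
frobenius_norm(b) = 3.07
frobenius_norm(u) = 2.69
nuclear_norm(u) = 3.12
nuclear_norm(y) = 3.58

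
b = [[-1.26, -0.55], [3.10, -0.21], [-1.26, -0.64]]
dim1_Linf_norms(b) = [1.26, 3.1, 1.26]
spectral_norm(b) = 3.58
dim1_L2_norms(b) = [1.37, 3.11, 1.41]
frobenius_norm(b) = 3.68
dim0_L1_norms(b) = [5.62, 1.4]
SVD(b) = [[-0.36, -0.55], [0.86, -0.51], [-0.36, -0.66]] @ diag([3.5839562696350544, 0.8346600849109687]) @ [[1.00, 0.07], [-0.07, 1.0]]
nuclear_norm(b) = 4.42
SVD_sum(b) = [[-1.29, -0.09], [3.07, 0.22], [-1.30, -0.09]] + [[0.03, -0.46],[0.03, -0.43],[0.04, -0.55]]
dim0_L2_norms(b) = [3.58, 0.87]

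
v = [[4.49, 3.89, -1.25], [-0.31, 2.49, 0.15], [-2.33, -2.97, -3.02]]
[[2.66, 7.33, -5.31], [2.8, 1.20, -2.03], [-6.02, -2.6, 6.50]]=v @ [[-0.05, 0.95, -0.67], [1.06, 0.63, -0.85], [0.99, -0.49, -0.8]]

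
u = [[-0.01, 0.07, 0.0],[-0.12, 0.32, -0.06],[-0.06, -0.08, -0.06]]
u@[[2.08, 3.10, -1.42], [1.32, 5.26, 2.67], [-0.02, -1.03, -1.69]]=[[0.07,  0.34,  0.20], [0.17,  1.37,  1.13], [-0.23,  -0.55,  -0.03]]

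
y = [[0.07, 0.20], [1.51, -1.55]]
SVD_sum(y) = [[-0.07, 0.07],[1.50, -1.56]] + [[0.14, 0.13], [0.01, 0.01]]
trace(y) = -1.48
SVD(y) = [[0.04, -1.0], [-1.0, -0.04]] @ diag([2.166006100620488, 0.18951931847394407]) @ [[-0.7, 0.72], [-0.72, -0.7]]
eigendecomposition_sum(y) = [[0.22, 0.02],[0.18, 0.02]] + [[-0.15, 0.18], [1.33, -1.57]]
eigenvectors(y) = [[0.76,-0.11], [0.65,0.99]]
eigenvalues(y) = [0.24, -1.72]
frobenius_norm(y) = 2.17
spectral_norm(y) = 2.17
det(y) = -0.41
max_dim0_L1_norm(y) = 1.75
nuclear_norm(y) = 2.36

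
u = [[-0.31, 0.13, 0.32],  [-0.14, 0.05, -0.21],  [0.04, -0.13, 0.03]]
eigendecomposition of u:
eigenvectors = [[(-0.15+0j), 0.87+0.00j, (0.87-0j)], [0.81+0.00j, 0.43+0.19j, 0.43-0.19j], [(-0.57+0j), 0.05+0.11j, (0.05-0.11j)]]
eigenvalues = [(0.22+0j), (-0.23+0.07j), (-0.23-0.07j)]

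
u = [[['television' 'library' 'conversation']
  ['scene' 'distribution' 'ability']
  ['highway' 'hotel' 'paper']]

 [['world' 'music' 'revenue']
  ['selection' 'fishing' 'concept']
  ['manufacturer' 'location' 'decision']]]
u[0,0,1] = 'library'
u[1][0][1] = 'music'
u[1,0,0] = 'world'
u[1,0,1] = 'music'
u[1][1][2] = 'concept'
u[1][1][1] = 'fishing'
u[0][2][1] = 'hotel'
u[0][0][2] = 'conversation'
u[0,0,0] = 'television'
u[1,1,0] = 'selection'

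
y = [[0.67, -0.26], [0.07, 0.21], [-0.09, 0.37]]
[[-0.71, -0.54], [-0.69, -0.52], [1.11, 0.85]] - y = [[-1.38, -0.28], [-0.76, -0.73], [1.2, 0.48]]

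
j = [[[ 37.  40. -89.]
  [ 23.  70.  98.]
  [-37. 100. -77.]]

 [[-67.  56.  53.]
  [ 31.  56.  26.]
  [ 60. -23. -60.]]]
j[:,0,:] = [[37.0, 40.0, -89.0], [-67.0, 56.0, 53.0]]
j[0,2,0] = -37.0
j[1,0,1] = 56.0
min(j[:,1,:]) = 23.0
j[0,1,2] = 98.0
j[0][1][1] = 70.0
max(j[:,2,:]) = 100.0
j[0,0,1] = 40.0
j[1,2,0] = 60.0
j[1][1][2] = 26.0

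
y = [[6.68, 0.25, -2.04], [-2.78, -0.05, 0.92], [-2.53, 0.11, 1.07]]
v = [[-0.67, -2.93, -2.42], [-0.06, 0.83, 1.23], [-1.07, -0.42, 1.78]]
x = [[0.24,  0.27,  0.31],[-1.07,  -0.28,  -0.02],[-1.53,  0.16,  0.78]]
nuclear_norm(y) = 8.39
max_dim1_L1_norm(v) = 6.02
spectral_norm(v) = 4.18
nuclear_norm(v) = 6.21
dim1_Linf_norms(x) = [0.31, 1.07, 1.53]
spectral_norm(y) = 8.05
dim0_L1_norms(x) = [2.84, 0.71, 1.11]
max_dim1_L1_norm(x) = 2.47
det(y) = 0.01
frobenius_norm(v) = 4.65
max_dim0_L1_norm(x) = 2.84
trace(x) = 0.74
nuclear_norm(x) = 2.69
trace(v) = 1.94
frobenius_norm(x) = 2.10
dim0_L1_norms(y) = [11.99, 0.41, 4.03]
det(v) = -0.00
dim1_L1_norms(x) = [0.82, 1.37, 2.47]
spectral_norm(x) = 1.98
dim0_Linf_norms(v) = [1.07, 2.93, 2.42]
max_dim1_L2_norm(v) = 3.86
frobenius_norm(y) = 8.06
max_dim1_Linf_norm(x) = 1.53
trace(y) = 7.70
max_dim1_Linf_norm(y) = 6.68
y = v @ x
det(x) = -0.00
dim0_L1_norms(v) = [1.8, 4.18, 5.43]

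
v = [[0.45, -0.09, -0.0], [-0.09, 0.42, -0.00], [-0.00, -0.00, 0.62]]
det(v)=0.112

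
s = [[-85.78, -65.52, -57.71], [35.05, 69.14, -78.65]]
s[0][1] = -65.52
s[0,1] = -65.52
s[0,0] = -85.78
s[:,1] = [-65.52, 69.14]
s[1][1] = 69.14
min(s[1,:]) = -78.65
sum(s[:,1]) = 3.6200000000000045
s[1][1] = 69.14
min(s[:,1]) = -65.52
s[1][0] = 35.05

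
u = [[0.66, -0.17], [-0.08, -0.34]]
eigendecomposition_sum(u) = [[0.66, -0.11], [-0.05, 0.01]] + [[-0.0, -0.06], [-0.03, -0.35]]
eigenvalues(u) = [0.67, -0.35]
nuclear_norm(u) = 1.03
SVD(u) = [[-1.00, -0.01], [-0.01, 1.00]] @ diag([0.6815959045881542, 0.349180501816261]) @ [[-0.97, 0.26], [-0.26, -0.97]]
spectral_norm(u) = 0.68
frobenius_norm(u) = 0.77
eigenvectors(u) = [[1.0, 0.17], [-0.08, 0.99]]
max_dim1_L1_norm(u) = 0.83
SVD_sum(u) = [[0.66, -0.17],[0.01, -0.00]] + [[0.00, 0.0], [-0.09, -0.34]]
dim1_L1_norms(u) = [0.83, 0.42]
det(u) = -0.24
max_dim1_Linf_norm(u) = 0.66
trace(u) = 0.32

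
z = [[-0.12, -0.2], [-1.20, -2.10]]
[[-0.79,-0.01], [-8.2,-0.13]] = z @ [[0.94, -0.61], [3.37, 0.41]]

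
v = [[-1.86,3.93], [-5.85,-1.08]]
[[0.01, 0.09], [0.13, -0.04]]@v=[[-0.55, -0.06], [-0.01, 0.55]]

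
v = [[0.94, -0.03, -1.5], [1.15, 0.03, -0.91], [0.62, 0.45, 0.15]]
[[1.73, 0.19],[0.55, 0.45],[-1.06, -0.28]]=v@[[-0.81, 0.72], [-0.70, -1.74], [-1.65, 0.36]]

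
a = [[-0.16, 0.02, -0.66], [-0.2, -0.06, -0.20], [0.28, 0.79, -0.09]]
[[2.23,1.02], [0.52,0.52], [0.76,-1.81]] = a@[[0.96, -0.34], [0.21, -2.34], [-3.61, -1.54]]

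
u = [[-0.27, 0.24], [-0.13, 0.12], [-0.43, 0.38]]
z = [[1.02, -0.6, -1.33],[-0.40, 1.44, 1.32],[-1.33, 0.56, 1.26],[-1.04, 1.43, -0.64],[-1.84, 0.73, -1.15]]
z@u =[[0.37,-0.33],[-0.65,0.58],[-0.26,0.23],[0.37,-0.32],[0.90,-0.79]]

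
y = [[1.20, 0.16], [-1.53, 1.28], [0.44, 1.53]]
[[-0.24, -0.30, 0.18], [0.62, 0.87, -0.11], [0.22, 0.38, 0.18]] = y@[[-0.23, -0.29, 0.14], [0.21, 0.33, 0.08]]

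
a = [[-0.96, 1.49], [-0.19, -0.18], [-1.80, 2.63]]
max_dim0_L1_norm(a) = 4.3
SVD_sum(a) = [[-0.99, 1.47], [0.02, -0.04], [-1.78, 2.64]] + [[0.03,0.02], [-0.21,-0.14], [-0.02,-0.01]]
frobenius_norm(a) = 3.66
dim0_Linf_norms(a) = [1.8, 2.63]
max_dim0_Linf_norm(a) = 2.63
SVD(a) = [[-0.49,  0.14], [0.01,  -0.99], [-0.87,  -0.09]] @ diag([3.6467236847200426, 0.2617372103883501]) @ [[0.56, -0.83],[0.83, 0.56]]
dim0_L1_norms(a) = [2.95, 4.3]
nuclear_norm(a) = 3.91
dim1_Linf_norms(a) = [1.49, 0.19, 2.63]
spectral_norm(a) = 3.65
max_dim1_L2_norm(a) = 3.19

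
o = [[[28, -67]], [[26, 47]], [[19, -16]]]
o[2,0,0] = 19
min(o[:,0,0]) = 19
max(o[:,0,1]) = 47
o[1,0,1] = 47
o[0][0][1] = -67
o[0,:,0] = [28]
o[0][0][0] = 28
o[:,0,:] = [[28, -67], [26, 47], [19, -16]]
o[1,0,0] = 26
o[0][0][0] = 28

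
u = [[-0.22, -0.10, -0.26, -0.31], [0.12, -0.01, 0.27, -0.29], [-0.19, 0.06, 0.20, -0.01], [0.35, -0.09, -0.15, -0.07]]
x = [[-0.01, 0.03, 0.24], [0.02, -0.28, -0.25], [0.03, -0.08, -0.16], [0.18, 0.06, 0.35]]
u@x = [[-0.06, 0.02, -0.09],[-0.05, -0.03, -0.11],[0.01, -0.04, -0.1],[-0.02, 0.04, 0.11]]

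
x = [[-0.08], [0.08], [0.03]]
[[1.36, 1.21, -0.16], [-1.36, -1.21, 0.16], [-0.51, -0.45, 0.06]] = x@[[-17.05, -15.16, 1.97]]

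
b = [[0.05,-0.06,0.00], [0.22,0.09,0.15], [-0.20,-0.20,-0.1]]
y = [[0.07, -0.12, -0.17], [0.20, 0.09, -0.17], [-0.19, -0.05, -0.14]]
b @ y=[[-0.01,-0.01,0.0], [0.00,-0.03,-0.07], [-0.04,0.01,0.08]]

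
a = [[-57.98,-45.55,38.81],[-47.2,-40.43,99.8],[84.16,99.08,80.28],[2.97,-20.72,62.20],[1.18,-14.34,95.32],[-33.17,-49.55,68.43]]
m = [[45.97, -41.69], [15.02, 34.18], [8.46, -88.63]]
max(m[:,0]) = 45.97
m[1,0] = 15.02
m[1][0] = 15.02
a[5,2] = 68.43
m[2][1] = -88.63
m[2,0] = 8.46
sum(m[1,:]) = 49.2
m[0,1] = -41.69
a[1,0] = -47.2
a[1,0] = -47.2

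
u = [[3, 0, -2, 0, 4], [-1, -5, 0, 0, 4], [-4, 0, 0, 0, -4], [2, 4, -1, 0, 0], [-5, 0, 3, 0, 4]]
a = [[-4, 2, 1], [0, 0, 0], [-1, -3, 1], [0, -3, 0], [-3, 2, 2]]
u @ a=[[-22, 20, 9], [-8, 6, 7], [28, -16, -12], [-7, 7, 1], [5, -11, 6]]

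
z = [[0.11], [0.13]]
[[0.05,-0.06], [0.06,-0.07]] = z @ [[0.47,-0.55]]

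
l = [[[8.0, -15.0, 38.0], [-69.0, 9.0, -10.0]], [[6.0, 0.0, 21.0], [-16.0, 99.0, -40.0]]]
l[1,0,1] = 0.0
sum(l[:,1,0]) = -85.0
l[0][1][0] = -69.0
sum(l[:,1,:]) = -27.0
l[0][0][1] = -15.0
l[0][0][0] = 8.0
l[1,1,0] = -16.0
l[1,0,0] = 6.0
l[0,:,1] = [-15.0, 9.0]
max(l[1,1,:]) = 99.0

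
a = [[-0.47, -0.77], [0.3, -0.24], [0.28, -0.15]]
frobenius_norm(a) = 1.03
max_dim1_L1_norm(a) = 1.24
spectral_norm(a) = 0.90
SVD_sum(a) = [[-0.45, -0.78], [-0.03, -0.05], [0.01, 0.01]] + [[-0.02, 0.01], [0.33, -0.19], [0.27, -0.16]]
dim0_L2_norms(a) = [0.62, 0.82]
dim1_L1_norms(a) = [1.24, 0.54, 0.43]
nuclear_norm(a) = 1.40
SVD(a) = [[-1.0, 0.04], [-0.06, -0.77], [0.01, -0.64]] @ diag([0.9037504259600477, 0.49551505282587743]) @ [[0.50, 0.87], [-0.87, 0.50]]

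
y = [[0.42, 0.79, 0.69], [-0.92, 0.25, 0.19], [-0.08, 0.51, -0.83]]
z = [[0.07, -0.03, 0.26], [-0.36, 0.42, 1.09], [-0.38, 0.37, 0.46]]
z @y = [[0.04, 0.18, -0.17], [-0.62, 0.38, -1.07], [-0.54, 0.03, -0.57]]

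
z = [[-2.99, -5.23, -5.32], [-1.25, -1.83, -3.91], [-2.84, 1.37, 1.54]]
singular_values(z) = [9.17, 3.38, 1.26]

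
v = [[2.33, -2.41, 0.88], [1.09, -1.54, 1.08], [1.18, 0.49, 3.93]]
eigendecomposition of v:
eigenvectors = [[-0.17, -0.88, -0.61], [-0.21, -0.16, -0.76], [-0.96, 0.45, 0.22]]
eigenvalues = [4.25, 1.45, -0.98]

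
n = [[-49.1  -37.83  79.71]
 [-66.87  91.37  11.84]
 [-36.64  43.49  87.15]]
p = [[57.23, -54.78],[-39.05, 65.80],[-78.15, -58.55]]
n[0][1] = -37.83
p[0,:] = [57.23, -54.78]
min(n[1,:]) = -66.87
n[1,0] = -66.87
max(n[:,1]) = 91.37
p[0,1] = -54.78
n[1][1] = 91.37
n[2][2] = 87.15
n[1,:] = [-66.87, 91.37, 11.84]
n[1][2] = 11.84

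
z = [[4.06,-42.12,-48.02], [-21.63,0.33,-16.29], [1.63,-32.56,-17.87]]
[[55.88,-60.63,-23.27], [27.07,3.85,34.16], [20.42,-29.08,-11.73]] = z@ [[-0.34, -0.82, -1.72],[0.02, 0.38, 0.17],[-1.21, 0.86, 0.19]]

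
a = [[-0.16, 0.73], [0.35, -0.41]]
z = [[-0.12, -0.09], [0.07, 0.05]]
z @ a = [[-0.01, -0.05], [0.01, 0.03]]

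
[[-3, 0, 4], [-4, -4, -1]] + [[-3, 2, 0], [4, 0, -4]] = [[-6, 2, 4], [0, -4, -5]]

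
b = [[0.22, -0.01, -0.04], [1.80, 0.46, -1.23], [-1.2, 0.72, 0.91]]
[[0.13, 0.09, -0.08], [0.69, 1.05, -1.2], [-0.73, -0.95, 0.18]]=b @ [[0.64, 0.32, -0.35], [-0.29, -0.2, -0.62], [0.27, -0.46, 0.23]]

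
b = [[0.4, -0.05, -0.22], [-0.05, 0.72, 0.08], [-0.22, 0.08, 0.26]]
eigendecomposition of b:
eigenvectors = [[0.58, 0.76, 0.30], [-0.06, 0.40, -0.91], [0.81, -0.51, -0.28]]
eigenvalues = [0.1, 0.52, 0.76]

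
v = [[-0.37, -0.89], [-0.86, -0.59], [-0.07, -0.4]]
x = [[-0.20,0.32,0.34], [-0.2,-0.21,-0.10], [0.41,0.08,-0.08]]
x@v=[[-0.23, -0.15], [0.26, 0.34], [-0.21, -0.38]]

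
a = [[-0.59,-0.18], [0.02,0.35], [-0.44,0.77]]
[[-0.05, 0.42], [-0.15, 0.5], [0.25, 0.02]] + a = [[-0.64, 0.24], [-0.13, 0.85], [-0.19, 0.79]]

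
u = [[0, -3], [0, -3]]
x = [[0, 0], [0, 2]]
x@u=[[0, 0], [0, -6]]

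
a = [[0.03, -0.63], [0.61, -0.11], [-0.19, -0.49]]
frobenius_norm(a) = 1.03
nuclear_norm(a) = 1.45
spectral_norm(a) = 0.81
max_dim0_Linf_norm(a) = 0.63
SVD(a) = [[0.78, 0.08], [0.11, 0.96], [0.61, -0.27]] @ diag([0.8057976533626755, 0.6394451828227385]) @ [[-0.03, -1.00],  [1.0, -0.03]]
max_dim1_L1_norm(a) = 0.72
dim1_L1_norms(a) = [0.66, 0.72, 0.68]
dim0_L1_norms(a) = [0.83, 1.23]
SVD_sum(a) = [[-0.02,-0.63], [-0.00,-0.09], [-0.01,-0.50]] + [[0.05, -0.00],[0.61, -0.02],[-0.18, 0.01]]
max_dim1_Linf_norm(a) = 0.63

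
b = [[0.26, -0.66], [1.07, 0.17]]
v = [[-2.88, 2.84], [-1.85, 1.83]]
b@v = [[0.47, -0.47], [-3.40, 3.35]]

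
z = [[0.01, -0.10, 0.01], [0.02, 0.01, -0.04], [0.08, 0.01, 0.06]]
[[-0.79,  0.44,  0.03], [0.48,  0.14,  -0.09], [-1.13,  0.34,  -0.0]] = z @ [[-5.15,5.87,-1.22], [6.04,-3.93,-0.27], [-13.0,-1.58,1.65]]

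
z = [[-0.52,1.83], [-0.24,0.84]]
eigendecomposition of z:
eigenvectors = [[-0.96, -0.91], [-0.28, -0.41]]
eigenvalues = [0.01, 0.31]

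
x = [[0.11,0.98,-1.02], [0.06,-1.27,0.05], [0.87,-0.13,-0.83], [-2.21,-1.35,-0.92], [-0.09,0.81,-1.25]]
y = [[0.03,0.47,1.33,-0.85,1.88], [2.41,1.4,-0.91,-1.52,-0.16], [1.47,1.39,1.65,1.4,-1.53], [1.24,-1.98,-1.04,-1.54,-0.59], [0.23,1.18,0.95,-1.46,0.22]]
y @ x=[[2.9, 1.93, -2.68], [2.93, 2.62, -0.03], [-1.28, -3.67, -2.17], [2.57, 5.47, 1.65], [4.13, 0.75, 0.10]]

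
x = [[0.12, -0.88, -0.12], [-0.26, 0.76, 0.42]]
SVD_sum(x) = [[0.19, -0.81, -0.27], [-0.19, 0.82, 0.27]] + [[-0.07, -0.07, 0.15], [-0.07, -0.06, 0.15]]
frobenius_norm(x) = 1.27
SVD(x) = [[-0.70, 0.71], [0.71, 0.7]] @ diag([1.2501425496595948, 0.2488847233773254]) @ [[-0.22, 0.93, 0.31], [-0.39, -0.37, 0.84]]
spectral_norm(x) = 1.25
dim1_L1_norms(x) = [1.12, 1.44]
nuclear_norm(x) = 1.50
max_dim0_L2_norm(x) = 1.16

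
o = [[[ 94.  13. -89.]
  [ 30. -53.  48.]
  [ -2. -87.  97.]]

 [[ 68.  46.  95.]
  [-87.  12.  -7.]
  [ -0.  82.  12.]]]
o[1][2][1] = 82.0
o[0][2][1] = -87.0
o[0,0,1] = 13.0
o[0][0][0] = 94.0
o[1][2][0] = -0.0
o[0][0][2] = -89.0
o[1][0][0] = 68.0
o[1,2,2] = 12.0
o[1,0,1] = 46.0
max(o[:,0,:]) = 95.0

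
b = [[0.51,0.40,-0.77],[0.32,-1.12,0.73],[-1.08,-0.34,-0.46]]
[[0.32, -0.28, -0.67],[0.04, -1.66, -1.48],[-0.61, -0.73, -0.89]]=b @ [[0.53,  -0.47,  -0.58], [0.11,  2.09,  2.23], [-0.01,  1.14,  1.65]]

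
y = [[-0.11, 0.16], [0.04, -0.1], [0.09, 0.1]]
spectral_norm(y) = 0.23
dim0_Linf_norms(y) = [0.11, 0.16]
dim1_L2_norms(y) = [0.19, 0.11, 0.13]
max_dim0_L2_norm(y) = 0.21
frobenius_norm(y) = 0.26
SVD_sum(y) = [[-0.08, 0.17], [0.04, -0.10], [-0.02, 0.05]] + [[-0.03, -0.01],[-0.0, -0.0],[0.11, 0.05]]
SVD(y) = [[0.84, 0.29], [-0.48, 0.02], [0.25, -0.96]] @ diag([0.22590083170363923, 0.12794066685618014]) @ [[-0.4, 0.92], [-0.92, -0.4]]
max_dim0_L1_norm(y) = 0.36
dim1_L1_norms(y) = [0.27, 0.14, 0.19]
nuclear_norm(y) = 0.35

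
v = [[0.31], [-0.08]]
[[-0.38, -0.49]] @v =[[-0.08]]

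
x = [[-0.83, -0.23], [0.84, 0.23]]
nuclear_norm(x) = 1.23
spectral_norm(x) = 1.22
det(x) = 0.00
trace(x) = -0.60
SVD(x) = [[-0.7, 0.71],[0.71, 0.70]] @ diag([1.2248659004275688, 0.0018777565766155435]) @ [[0.96, 0.27],[0.27, -0.96]]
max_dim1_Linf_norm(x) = 0.84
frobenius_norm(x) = 1.22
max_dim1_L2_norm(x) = 0.87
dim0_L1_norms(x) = [1.67, 0.46]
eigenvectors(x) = [[-0.7, 0.27],[0.71, -0.96]]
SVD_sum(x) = [[-0.83, -0.23], [0.84, 0.23]] + [[0.00,-0.00], [0.00,-0.0]]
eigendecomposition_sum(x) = [[-0.83, -0.23],[0.85, 0.24]] + [[0.00, 0.0], [-0.01, -0.01]]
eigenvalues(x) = [-0.6, -0.0]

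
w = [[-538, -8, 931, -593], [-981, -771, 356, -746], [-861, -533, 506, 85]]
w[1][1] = -771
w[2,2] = 506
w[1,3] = -746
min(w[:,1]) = -771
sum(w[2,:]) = -803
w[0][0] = -538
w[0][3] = -593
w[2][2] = 506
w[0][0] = -538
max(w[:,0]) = -538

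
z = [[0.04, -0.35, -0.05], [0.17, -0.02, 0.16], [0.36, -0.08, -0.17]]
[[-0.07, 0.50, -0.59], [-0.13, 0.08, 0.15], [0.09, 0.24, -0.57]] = z @ [[-0.04, 0.35, -0.49], [0.29, -1.38, 1.4], [-0.76, -0.04, 1.64]]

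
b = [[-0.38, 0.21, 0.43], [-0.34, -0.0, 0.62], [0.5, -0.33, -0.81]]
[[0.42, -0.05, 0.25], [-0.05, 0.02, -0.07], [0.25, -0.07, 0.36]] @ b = [[-0.02, 0.01, -0.05],[-0.02, 0.01, 0.05],[0.11, -0.07, -0.23]]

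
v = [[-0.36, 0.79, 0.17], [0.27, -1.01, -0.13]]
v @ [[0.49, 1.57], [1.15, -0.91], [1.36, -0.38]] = [[0.96, -1.35], [-1.21, 1.39]]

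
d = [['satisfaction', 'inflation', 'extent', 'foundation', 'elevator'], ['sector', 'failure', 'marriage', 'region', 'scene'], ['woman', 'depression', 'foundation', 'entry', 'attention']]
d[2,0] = 'woman'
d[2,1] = 'depression'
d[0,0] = 'satisfaction'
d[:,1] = ['inflation', 'failure', 'depression']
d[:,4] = ['elevator', 'scene', 'attention']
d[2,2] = 'foundation'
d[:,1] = ['inflation', 'failure', 'depression']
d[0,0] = 'satisfaction'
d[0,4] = 'elevator'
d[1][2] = 'marriage'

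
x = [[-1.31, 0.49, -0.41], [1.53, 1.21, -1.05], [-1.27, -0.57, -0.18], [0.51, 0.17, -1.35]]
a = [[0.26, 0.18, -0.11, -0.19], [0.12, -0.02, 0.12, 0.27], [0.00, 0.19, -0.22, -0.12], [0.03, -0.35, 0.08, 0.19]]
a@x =[[-0.02, 0.38, -0.02], [-0.2, 0.01, -0.41], [0.51, 0.33, 0.00], [-0.58, -0.42, 0.08]]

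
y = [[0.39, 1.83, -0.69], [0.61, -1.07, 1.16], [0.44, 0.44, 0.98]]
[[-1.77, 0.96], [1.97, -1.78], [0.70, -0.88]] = y@ [[0.31,-0.8],[-0.7,0.42],[0.89,-0.73]]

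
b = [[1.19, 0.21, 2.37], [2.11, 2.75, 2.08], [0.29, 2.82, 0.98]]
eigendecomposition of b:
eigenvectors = [[0.36+0.00j, (-0.73+0j), -0.73-0.00j],[(0.76+0j), 0.10+0.34j, (0.1-0.34j)],[0.54+0.00j, (0.4-0.42j), (0.4+0.42j)]]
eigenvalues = [(5.19+0j), (-0.14+1.24j), (-0.14-1.24j)]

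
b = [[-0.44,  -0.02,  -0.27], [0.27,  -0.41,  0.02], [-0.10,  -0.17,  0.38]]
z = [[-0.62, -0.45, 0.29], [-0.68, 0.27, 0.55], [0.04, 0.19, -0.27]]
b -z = [[0.18, 0.43, -0.56], [0.95, -0.68, -0.53], [-0.14, -0.36, 0.65]]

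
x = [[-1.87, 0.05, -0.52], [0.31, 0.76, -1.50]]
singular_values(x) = [1.96, 1.69]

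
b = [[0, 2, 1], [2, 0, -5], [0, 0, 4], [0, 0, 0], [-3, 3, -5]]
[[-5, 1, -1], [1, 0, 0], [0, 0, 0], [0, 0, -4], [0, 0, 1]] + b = [[-5, 3, 0], [3, 0, -5], [0, 0, 4], [0, 0, -4], [-3, 3, -4]]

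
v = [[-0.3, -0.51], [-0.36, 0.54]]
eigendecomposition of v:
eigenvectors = [[-0.94, 0.45], [-0.33, -0.89]]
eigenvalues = [-0.48, 0.72]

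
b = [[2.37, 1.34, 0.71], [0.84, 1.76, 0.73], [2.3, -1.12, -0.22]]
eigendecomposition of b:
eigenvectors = [[-0.79, -0.09, 0.00], [-0.51, -0.34, -0.47], [-0.33, 0.94, 0.88]]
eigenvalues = [3.53, -0.02, 0.39]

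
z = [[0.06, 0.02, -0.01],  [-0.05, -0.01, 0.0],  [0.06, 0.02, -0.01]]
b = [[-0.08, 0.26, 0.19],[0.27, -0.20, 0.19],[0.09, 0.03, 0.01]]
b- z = [[-0.14, 0.24, 0.2], [0.32, -0.19, 0.19], [0.03, 0.01, 0.02]]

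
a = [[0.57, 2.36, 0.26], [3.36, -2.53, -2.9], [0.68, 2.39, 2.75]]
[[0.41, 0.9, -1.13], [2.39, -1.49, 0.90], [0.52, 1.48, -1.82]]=a@[[0.72, 0.02, -0.25], [-0.0, 0.35, -0.39], [0.01, 0.23, -0.26]]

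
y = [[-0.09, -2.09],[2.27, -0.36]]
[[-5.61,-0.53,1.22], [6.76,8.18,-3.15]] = y@[[3.38,3.62,-1.47], [2.54,0.1,-0.52]]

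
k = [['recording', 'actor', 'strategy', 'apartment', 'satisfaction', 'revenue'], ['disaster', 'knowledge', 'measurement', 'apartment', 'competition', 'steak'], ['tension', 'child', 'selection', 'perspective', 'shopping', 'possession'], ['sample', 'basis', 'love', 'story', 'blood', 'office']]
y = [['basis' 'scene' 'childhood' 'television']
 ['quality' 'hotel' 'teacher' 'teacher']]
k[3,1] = 'basis'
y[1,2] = 'teacher'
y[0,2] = 'childhood'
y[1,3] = 'teacher'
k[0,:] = ['recording', 'actor', 'strategy', 'apartment', 'satisfaction', 'revenue']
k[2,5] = 'possession'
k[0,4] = 'satisfaction'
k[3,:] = ['sample', 'basis', 'love', 'story', 'blood', 'office']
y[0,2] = 'childhood'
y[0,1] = 'scene'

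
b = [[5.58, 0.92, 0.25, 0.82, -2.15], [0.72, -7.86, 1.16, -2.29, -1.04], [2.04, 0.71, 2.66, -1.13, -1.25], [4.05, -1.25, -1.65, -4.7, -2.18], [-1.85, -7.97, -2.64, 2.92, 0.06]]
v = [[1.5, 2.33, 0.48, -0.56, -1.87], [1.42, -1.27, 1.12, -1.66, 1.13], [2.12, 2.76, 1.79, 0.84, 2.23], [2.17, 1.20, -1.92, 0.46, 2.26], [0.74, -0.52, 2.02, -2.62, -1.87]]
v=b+[[-4.08, 1.41, 0.23, -1.38, 0.28], [0.70, 6.59, -0.04, 0.63, 2.17], [0.08, 2.05, -0.87, 1.97, 3.48], [-1.88, 2.45, -0.27, 5.16, 4.44], [2.59, 7.45, 4.66, -5.54, -1.93]]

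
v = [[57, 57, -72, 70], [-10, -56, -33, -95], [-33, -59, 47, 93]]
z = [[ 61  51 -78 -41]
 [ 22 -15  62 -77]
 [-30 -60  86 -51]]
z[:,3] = [-41, -77, -51]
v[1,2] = -33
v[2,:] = [-33, -59, 47, 93]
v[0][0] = 57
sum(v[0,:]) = 112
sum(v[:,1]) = -58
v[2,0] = -33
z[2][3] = -51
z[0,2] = -78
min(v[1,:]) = -95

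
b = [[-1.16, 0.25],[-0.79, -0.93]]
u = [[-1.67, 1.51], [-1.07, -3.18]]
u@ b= [[0.74, -1.82],  [3.75, 2.69]]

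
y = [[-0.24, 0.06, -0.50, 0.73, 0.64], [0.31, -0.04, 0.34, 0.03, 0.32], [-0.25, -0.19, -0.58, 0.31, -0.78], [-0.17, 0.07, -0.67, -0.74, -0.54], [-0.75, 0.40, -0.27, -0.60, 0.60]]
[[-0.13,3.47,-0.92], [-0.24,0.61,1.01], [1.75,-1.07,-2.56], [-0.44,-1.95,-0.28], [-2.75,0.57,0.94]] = y @ [[0.7, 0.93, 1.51], [-0.66, 1.77, 1.84], [0.01, -1.24, 0.81], [1.59, 1.99, -1.4], [-1.68, 2.36, 1.19]]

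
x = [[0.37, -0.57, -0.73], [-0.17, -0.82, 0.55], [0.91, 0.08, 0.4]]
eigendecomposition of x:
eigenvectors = [[-0.04-0.68j, -0.04+0.68j, 0.27+0.00j],[(-0.16+0.19j), -0.16-0.19j, 0.94+0.00j],[-0.69+0.00j, (-0.69-0j), -0.23+0.00j]]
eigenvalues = [(0.48+0.88j), (0.48-0.88j), (-1+0j)]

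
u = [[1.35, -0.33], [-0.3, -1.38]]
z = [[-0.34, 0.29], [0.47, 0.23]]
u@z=[[-0.61, 0.32], [-0.55, -0.40]]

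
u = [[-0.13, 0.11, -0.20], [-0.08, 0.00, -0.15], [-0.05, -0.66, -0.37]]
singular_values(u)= [0.76, 0.3, 0.0]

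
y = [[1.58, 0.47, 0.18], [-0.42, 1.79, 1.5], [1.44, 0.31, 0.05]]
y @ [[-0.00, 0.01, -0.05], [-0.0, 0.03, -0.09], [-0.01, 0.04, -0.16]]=[[-0.00, 0.04, -0.15], [-0.02, 0.11, -0.38], [-0.0, 0.03, -0.11]]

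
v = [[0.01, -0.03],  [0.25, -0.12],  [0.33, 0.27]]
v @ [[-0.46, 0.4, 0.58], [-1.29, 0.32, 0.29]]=[[0.03, -0.01, -0.00], [0.04, 0.06, 0.11], [-0.50, 0.22, 0.27]]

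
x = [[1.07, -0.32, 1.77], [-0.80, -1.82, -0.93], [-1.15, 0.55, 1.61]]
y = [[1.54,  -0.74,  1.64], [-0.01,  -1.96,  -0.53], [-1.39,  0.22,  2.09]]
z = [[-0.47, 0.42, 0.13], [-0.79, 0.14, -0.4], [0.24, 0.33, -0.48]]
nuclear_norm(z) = 2.07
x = z + y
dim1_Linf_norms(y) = [1.64, 1.96, 2.09]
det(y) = -11.16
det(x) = -7.83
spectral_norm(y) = 2.73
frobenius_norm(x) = 3.66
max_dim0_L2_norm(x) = 2.57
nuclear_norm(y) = 6.83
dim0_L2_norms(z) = [0.95, 0.55, 0.64]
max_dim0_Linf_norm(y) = 2.09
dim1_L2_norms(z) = [0.64, 0.9, 0.63]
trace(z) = -0.81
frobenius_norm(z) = 1.27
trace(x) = 0.86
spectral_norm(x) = 2.79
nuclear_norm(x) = 6.14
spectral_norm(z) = 1.02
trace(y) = 1.67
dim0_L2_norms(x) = [1.76, 1.93, 2.57]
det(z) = -0.27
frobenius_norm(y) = 4.01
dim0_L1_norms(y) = [2.94, 2.92, 4.26]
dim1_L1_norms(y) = [3.92, 2.5, 3.7]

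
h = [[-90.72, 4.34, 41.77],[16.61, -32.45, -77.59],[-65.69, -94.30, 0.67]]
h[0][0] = -90.72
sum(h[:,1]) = -122.41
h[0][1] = 4.34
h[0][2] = 41.77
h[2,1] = -94.3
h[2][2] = 0.67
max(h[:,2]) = 41.77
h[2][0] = -65.69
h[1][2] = -77.59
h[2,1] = -94.3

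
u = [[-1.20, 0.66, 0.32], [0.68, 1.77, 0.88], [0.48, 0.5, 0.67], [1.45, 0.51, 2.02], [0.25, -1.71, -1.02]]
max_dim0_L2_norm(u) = 2.65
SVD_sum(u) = [[0.08, 0.16, 0.16], [0.67, 1.28, 1.35], [0.32, 0.61, 0.64], [0.74, 1.42, 1.50], [-0.58, -1.11, -1.18]] + [[-1.0, 0.76, -0.22], [-0.29, 0.22, -0.06], [0.15, -0.12, 0.03], [0.93, -0.71, 0.21], [0.81, -0.61, 0.18]] + [[-0.28, -0.26, 0.38], [0.30, 0.27, -0.41], [0.01, 0.01, -0.01], [-0.23, -0.21, 0.31], [0.02, 0.02, -0.03]]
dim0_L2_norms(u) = [2.07, 2.65, 2.54]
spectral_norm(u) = 3.56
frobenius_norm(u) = 4.21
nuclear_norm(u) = 6.53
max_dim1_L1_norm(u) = 3.98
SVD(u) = [[0.07, 0.62, -0.60], [0.56, 0.18, 0.64], [0.27, -0.1, 0.01], [0.62, -0.57, -0.48], [-0.48, -0.5, 0.04]] @ diag([3.557083542734428, 2.0705370078093566, 0.8983502486779605]) @ [[0.34, 0.65, 0.68],[-0.78, 0.59, -0.18],[0.52, 0.48, -0.71]]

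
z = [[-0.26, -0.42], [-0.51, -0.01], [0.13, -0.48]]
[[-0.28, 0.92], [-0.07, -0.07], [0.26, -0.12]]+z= [[-0.54, 0.50], [-0.58, -0.08], [0.39, -0.6]]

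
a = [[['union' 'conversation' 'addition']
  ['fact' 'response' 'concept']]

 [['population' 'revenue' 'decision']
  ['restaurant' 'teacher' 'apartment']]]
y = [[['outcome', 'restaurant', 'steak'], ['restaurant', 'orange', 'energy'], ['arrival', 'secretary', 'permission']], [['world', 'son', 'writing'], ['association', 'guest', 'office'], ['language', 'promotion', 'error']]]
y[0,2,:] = ['arrival', 'secretary', 'permission']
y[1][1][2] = 'office'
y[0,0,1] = 'restaurant'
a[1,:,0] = ['population', 'restaurant']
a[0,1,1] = 'response'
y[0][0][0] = 'outcome'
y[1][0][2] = 'writing'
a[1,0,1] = 'revenue'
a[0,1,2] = 'concept'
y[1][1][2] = 'office'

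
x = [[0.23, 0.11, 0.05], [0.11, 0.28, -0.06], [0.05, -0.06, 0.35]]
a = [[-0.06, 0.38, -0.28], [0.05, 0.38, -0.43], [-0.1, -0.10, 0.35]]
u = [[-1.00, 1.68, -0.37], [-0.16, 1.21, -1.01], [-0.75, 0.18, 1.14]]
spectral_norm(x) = 0.39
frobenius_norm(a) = 0.84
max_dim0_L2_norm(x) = 0.36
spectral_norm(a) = 0.81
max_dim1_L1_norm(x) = 0.46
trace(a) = 0.67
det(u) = -0.31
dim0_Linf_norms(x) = [0.23, 0.28, 0.35]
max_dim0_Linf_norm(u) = 1.68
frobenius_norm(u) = 2.89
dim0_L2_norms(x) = [0.26, 0.31, 0.36]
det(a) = -0.00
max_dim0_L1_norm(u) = 3.07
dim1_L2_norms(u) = [1.99, 1.58, 1.38]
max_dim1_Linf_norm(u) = 1.68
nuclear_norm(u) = 4.08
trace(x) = 0.86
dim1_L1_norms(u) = [3.05, 2.38, 2.07]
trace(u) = 1.35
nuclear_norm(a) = 1.05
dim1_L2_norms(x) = [0.26, 0.31, 0.36]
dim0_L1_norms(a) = [0.21, 0.86, 1.06]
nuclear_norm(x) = 0.86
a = u @ x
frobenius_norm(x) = 0.54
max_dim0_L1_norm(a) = 1.06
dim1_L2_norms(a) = [0.48, 0.58, 0.38]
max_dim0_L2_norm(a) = 0.62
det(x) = 0.02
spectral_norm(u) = 2.43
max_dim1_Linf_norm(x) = 0.35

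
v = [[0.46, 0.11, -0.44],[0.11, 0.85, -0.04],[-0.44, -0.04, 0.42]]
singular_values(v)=[0.97, 0.76, 0.0]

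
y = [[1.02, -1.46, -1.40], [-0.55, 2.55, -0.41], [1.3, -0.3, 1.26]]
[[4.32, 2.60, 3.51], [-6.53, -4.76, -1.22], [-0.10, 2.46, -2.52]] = y@[[-0.25, 1.03, -0.33],[-2.69, -1.56, -0.85],[-0.46, 0.52, -1.86]]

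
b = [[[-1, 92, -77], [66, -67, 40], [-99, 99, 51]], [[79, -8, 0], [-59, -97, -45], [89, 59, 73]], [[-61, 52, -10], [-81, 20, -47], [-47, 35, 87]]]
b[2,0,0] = -61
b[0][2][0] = -99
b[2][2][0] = -47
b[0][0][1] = 92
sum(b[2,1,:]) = -108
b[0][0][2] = -77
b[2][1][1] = 20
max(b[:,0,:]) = 92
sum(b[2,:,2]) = 30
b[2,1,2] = -47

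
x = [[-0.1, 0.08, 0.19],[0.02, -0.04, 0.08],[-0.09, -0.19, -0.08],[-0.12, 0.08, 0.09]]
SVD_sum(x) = [[-0.06, 0.13, 0.16], [-0.01, 0.02, 0.02], [0.04, -0.09, -0.11], [-0.04, 0.09, 0.11]] + [[-0.05, -0.04, 0.01],[-0.02, -0.01, 0.00],[-0.13, -0.10, 0.03],[-0.05, -0.04, 0.01]] + [[0.01, -0.01, 0.01], [0.05, -0.04, 0.05], [-0.00, 0.0, -0.00], [-0.03, 0.03, -0.03]]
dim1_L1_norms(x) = [0.37, 0.14, 0.36, 0.29]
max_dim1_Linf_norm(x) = 0.19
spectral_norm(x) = 0.30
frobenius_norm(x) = 0.37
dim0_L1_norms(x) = [0.33, 0.39, 0.44]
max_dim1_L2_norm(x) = 0.23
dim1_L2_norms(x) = [0.23, 0.09, 0.22, 0.17]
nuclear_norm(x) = 0.60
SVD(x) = [[-0.71, 0.36, -0.23], [-0.10, 0.12, -0.83], [0.49, 0.86, 0.01], [-0.49, 0.33, 0.51]] @ diag([0.3049052176563374, 0.1929838814867538, 0.10094567713502196]) @ [[0.27,-0.61,-0.74], [-0.78,-0.59,0.2], [-0.56,0.53,-0.64]]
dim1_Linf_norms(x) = [0.19, 0.08, 0.19, 0.12]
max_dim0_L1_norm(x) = 0.44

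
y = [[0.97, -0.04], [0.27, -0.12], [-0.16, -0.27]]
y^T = [[0.97,0.27,-0.16], [-0.04,-0.12,-0.27]]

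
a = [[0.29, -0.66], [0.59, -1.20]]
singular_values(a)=[1.52, 0.03]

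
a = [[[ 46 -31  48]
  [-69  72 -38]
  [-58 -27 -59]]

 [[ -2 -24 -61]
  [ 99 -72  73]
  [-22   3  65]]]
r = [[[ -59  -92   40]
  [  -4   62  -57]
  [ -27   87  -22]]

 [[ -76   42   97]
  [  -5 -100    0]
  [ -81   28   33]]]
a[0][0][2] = 48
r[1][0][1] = 42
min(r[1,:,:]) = -100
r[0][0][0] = -59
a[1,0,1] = -24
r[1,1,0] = -5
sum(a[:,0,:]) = -24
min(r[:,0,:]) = -92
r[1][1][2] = 0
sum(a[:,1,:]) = 65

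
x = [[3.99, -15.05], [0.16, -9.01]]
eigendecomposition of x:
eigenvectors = [[1.00, 0.76],[0.01, 0.65]]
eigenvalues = [3.8, -8.82]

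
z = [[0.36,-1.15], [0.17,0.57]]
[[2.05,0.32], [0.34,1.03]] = z @ [[3.90, 3.4], [-0.56, 0.79]]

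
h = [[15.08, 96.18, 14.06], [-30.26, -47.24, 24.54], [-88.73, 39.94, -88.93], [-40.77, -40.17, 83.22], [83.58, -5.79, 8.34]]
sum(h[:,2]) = 41.22999999999999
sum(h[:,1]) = 42.919999999999995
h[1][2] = 24.54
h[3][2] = 83.22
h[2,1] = 39.94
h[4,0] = 83.58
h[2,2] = -88.93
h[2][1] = 39.94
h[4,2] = 8.34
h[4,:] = [83.58, -5.79, 8.34]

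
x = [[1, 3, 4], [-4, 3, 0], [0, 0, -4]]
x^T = [[1, -4, 0], [3, 3, 0], [4, 0, -4]]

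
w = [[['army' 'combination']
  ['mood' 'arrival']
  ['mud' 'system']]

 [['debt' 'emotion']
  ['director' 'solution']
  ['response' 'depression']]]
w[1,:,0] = ['debt', 'director', 'response']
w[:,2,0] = ['mud', 'response']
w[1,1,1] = 'solution'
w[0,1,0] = 'mood'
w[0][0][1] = 'combination'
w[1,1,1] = 'solution'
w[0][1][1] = 'arrival'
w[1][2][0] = 'response'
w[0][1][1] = 'arrival'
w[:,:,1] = [['combination', 'arrival', 'system'], ['emotion', 'solution', 'depression']]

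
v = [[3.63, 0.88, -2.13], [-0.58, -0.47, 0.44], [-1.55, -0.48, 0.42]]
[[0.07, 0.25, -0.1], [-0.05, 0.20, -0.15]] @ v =[[0.26, -0.01, -0.08], [-0.06, -0.07, 0.13]]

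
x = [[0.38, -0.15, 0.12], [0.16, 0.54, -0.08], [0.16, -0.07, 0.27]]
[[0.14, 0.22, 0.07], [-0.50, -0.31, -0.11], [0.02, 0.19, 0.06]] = x @ [[0.03, 0.23, 0.07],[-0.97, -0.59, -0.21],[-0.18, 0.4, 0.11]]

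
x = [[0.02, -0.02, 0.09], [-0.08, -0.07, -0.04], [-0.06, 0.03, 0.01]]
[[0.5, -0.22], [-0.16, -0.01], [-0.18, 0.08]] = x @ [[2.32, -0.68], [-2.85, 1.98], [4.43, -1.86]]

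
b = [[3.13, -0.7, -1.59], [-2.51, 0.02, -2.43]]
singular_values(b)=[4.07, 2.91]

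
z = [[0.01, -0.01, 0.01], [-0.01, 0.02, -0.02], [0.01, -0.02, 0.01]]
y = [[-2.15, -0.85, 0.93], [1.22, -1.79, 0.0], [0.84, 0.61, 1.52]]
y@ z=[[-0.0, -0.01, 0.0],  [0.03, -0.05, 0.05],  [0.02, -0.03, 0.01]]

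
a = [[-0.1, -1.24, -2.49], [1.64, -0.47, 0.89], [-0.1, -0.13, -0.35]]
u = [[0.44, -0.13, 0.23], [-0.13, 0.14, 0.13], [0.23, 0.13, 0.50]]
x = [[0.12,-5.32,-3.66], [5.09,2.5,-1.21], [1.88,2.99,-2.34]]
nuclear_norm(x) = 15.32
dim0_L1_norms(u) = [0.8, 0.4, 0.86]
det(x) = -90.03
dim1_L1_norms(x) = [9.1, 8.8, 7.21]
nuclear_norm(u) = 1.08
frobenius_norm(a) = 3.41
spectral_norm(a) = 2.93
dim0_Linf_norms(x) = [5.09, 5.32, 3.66]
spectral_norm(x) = 7.46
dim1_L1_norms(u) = [0.8, 0.4, 0.86]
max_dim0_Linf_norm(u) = 0.5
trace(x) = 0.28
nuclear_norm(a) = 4.67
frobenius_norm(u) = 0.80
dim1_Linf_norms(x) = [5.32, 5.09, 2.99]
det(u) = -0.00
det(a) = 0.02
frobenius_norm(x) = 9.66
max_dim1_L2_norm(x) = 6.46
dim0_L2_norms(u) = [0.51, 0.23, 0.57]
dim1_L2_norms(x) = [6.46, 5.8, 4.24]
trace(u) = 1.08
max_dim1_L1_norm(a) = 3.83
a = x @ u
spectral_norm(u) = 0.70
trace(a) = -0.92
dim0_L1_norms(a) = [1.84, 1.84, 3.73]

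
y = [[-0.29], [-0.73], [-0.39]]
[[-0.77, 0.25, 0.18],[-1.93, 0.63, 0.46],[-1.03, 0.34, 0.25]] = y @ [[2.65, -0.86, -0.63]]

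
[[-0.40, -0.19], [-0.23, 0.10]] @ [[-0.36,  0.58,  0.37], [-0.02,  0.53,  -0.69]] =[[0.15,-0.33,-0.02], [0.08,-0.08,-0.15]]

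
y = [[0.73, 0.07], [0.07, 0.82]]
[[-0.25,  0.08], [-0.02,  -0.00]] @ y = [[-0.18, 0.05],[-0.01, -0.0]]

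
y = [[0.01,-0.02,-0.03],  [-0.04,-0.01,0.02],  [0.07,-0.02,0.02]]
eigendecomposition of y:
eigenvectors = [[-0.02-0.45j, (-0.02+0.45j), 0.36+0.00j], [(0.1+0.38j), 0.10-0.38j, (0.92+0j)], [-0.80+0.00j, -0.80-0.00j, -0.14+0.00j]]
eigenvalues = [(0.02+0.05j), (0.02-0.05j), (-0.03+0j)]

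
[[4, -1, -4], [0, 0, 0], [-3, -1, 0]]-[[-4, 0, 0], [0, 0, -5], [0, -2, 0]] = [[8, -1, -4], [0, 0, 5], [-3, 1, 0]]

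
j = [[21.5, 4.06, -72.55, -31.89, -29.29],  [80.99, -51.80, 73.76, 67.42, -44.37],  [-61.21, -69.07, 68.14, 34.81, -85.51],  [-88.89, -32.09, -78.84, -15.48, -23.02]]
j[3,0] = -88.89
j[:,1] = [4.06, -51.8, -69.07, -32.09]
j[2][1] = -69.07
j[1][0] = 80.99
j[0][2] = -72.55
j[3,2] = -78.84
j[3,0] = -88.89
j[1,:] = [80.99, -51.8, 73.76, 67.42, -44.37]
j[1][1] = -51.8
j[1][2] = 73.76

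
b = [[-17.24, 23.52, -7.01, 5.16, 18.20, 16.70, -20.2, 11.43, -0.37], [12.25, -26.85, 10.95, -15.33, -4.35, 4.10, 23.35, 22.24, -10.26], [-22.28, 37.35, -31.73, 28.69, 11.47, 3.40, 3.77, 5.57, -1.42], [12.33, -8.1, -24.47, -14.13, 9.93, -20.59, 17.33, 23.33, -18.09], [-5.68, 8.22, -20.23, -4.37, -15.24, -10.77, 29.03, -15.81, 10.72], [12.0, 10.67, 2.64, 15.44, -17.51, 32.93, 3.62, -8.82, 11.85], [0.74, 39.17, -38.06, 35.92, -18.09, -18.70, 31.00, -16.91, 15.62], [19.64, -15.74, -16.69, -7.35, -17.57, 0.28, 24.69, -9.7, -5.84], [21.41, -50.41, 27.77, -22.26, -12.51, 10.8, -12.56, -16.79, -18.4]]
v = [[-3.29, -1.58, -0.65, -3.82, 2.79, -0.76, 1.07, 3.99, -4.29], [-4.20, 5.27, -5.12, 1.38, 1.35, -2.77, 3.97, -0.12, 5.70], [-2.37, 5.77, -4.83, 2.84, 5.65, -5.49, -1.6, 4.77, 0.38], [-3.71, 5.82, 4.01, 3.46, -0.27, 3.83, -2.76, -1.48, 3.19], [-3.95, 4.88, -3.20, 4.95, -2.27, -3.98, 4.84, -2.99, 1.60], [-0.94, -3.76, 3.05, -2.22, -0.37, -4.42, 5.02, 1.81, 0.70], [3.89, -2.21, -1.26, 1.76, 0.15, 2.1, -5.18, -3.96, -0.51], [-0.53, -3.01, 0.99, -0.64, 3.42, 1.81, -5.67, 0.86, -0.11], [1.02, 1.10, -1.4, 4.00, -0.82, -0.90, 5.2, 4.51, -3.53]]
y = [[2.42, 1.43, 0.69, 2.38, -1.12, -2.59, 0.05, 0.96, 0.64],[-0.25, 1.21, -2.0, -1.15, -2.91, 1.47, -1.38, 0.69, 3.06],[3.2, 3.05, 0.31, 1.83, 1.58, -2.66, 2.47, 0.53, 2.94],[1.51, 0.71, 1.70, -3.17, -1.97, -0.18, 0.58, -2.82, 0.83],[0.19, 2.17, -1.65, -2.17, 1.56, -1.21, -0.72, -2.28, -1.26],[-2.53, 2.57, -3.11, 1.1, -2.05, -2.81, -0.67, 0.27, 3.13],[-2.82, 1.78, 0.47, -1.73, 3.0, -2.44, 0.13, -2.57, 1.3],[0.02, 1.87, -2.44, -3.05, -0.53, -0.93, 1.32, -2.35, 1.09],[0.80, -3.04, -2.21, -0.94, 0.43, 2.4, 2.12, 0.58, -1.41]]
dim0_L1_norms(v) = [23.9, 33.4, 24.51, 25.07, 17.09, 26.06, 35.31, 24.49, 20.01]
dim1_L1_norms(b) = [119.83, 129.68, 145.68, 148.3, 120.07, 115.48, 214.21, 117.5, 192.91]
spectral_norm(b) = 122.74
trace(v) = -13.93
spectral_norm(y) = 9.91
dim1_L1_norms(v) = [22.24, 29.88, 33.7, 28.53, 32.66, 22.29, 21.02, 17.04, 22.48]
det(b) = 88818174854.23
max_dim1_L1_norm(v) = 33.7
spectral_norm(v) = 18.90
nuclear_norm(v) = 74.11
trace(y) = -4.11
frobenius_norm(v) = 29.86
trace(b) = -69.36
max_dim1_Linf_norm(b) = 50.41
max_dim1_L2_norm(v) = 12.56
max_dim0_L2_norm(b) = 85.08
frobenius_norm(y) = 17.11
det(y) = -12467.21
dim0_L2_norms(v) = [8.99, 12.27, 9.49, 9.25, 7.7, 9.85, 12.72, 9.48, 8.77]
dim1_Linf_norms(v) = [4.29, 5.7, 5.77, 5.82, 4.95, 5.02, 5.18, 5.67, 5.2]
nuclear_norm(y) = 42.51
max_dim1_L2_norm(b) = 80.26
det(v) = -6966813.86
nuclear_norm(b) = 375.34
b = y @ v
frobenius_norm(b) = 170.54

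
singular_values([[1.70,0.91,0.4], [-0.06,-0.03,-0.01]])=[1.97, 0.0]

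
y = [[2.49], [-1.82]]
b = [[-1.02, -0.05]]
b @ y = [[-2.45]]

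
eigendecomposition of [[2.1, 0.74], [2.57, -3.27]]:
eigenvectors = [[0.91, -0.13], [0.41, 0.99]]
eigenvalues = [2.43, -3.6]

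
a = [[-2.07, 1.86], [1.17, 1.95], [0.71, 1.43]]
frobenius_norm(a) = 3.93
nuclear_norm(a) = 5.53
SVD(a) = [[-0.71, 0.7], [-0.56, -0.60], [-0.42, -0.38]] @ diag([3.0661734329847867, 2.4624135474891875]) @ [[0.17,-0.99], [-0.99,-0.17]]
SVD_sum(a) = [[-0.37, 2.15], [-0.29, 1.70], [-0.22, 1.27]] + [[-1.70, -0.29], [1.46, 0.25], [0.93, 0.16]]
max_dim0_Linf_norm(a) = 2.07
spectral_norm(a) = 3.07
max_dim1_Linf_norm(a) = 2.07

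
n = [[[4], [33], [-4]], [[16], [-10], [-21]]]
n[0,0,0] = 4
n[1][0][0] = 16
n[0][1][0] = 33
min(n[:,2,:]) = -21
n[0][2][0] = -4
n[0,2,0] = -4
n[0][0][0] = 4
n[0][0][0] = 4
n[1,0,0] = 16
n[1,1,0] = -10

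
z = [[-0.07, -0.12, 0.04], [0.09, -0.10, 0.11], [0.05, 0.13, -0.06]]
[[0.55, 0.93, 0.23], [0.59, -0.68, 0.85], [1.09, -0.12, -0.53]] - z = [[0.62, 1.05, 0.19], [0.5, -0.58, 0.74], [1.04, -0.25, -0.47]]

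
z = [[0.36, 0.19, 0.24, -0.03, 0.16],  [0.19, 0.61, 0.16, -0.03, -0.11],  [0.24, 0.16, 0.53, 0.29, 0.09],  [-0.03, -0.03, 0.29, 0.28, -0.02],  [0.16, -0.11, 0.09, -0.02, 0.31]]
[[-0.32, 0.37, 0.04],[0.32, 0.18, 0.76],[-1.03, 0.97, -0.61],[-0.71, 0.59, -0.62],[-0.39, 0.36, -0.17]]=z@[[-0.06,  -0.35,  -0.26], [0.89,  0.38,  1.71], [-1.73,  1.10,  -1.25], [-0.69,  1.05,  -0.71], [-0.45,  1.22,  0.52]]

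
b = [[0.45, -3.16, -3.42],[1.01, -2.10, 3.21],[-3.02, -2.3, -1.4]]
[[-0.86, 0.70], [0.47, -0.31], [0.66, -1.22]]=b @ [[-0.31, 0.45], [-0.02, 0.06], [0.23, -0.20]]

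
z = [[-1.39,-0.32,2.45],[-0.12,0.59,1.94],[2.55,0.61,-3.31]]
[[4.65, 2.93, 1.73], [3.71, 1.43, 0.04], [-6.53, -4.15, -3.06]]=z@[[-0.56, -0.02, -0.94], [0.69, -1.03, -0.49], [1.67, 1.05, 0.11]]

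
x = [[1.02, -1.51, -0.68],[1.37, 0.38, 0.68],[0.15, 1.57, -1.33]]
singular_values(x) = [2.32, 1.68, 1.53]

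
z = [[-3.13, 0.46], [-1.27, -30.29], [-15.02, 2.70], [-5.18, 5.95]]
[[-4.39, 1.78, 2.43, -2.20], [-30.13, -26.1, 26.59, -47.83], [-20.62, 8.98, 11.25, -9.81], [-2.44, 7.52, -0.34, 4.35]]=z@[[1.54, -0.44, -0.90, 0.93], [0.93, 0.88, -0.84, 1.54]]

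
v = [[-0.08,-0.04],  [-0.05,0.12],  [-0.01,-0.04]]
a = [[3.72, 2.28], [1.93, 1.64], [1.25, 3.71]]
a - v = [[3.80, 2.32], [1.98, 1.52], [1.26, 3.75]]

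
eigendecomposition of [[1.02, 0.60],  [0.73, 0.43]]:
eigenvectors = [[0.81, -0.51], [0.58, 0.86]]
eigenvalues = [1.45, 0.0]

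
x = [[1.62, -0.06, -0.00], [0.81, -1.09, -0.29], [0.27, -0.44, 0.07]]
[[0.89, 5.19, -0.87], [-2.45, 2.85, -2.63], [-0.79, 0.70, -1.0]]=x @ [[0.64, 3.21, -0.46], [2.39, 0.15, 2.02], [1.24, -1.41, 0.19]]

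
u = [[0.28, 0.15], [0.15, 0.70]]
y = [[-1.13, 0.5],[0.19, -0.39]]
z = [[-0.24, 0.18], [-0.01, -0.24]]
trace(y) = -1.52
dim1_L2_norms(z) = [0.3, 0.24]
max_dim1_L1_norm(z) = 0.42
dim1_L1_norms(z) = [0.42, 0.25]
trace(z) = -0.48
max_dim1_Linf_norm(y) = 1.13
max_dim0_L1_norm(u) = 0.85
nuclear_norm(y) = 1.55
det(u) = 0.17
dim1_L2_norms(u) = [0.32, 0.72]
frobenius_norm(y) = 1.31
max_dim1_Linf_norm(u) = 0.7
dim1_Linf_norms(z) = [0.24, 0.24]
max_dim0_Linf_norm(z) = 0.24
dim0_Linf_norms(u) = [0.28, 0.7]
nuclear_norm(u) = 0.98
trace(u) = 0.98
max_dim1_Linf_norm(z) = 0.24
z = y @ u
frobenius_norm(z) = 0.38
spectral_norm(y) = 1.28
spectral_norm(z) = 0.34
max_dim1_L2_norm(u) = 0.72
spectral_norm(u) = 0.75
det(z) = 0.06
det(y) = 0.35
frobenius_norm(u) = 0.78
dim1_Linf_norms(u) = [0.28, 0.7]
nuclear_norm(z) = 0.52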